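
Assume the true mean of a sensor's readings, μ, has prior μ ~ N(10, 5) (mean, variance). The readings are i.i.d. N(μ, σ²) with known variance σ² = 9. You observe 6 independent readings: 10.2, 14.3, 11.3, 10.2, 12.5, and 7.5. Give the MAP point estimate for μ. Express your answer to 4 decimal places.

μ̂_MAP = 10.7692

n = 6; x̄ = (10.2 + 14.3 + 11.3 + 10.2 + 12.5 + 7.5)/6 = 66/6 = 11.
For a Normal prior and Normal likelihood with known variance, the posterior is Normal; its mode equals its mean, the precision-weighted average.
Prior precision 1/σ₀² = 1/5 = 0.2; data precision n/σ² = 6/9 = 2/3.
μ̂ = (0.2·10 + (2/3)·11) / (0.2 + 2/3) = (28/3)/(13/15) = 140/13 ≈ 10.7692.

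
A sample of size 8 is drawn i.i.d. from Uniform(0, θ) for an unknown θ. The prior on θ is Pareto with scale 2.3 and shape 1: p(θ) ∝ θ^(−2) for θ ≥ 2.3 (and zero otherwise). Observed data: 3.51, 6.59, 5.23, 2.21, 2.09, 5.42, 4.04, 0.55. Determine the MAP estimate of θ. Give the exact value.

θ̂_MAP = 6.59

The Uniform(0, θ) likelihood is θ^(−n) for θ ≥ max(xᵢ), zero otherwise. Here max(xᵢ) = 6.59.
Posterior ∝ θ^(−2) · θ^(−8) = θ^(−10) on θ ≥ max(2.3, 6.59) = 6.59.
This density is strictly decreasing in θ, so the posterior mode lies at the lower boundary of the support.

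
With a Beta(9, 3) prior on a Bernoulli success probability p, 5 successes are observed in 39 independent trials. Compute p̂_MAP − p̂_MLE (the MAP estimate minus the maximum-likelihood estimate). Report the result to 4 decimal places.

Posterior is Beta(14, 37); MAP = (14−1)/(51−2) = 13/49 ≈ 0.26531.
MLE ignores the prior: p̂_MLE = k/n = 5/39 ≈ 0.12821.
Difference = 13/49 − 5/39 = 262/1911 ≈ 0.1371.

MAP − MLE = 0.1371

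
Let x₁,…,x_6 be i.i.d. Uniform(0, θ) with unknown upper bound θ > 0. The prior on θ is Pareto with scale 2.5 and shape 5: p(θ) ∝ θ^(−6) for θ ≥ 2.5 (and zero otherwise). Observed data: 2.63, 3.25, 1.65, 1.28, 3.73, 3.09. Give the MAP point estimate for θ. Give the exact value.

The Uniform(0, θ) likelihood is θ^(−n) for θ ≥ max(xᵢ), zero otherwise. Here max(xᵢ) = 3.73.
Posterior ∝ θ^(−6) · θ^(−6) = θ^(−12) on θ ≥ max(2.5, 3.73) = 3.73.
This density is strictly decreasing in θ, so the posterior mode lies at the lower boundary of the support.

θ̂_MAP = 3.73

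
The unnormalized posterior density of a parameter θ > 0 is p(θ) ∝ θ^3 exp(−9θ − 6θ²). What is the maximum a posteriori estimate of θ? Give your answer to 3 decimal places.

ℓ'(θ) = 3/θ − 9 − 12θ. Setting this to zero and multiplying by θ: 12θ² + 9θ − 3 = 0.
θ = (−9 + √(9² + 4·12·3)) / (2·12) = (−9 + √225) / 24 = (−9 + 15)/24 = 1/4.
ℓ''(θ) = −3/θ² − 12 < 0, confirming a maximum.

θ̂_MAP = 0.250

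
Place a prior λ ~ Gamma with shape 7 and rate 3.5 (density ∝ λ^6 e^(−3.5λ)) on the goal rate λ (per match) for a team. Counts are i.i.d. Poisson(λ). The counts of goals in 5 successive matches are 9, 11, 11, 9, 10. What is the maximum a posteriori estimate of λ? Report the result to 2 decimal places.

λ̂_MAP = 6.59

Σxᵢ = 9+11+11+9+10 = 50, with n = 5.
Posterior ∝ λ^6e^(−3.5λ) · λ^50e^(−5λ) = λ^56e^(−8.5λ), i.e. Gamma(shape=57, rate=8.5).
The mode of a Gamma(a, b) with a ≥ 1 (shape–rate) is (a−1)/b = 56/8.5 ≈ 6.59.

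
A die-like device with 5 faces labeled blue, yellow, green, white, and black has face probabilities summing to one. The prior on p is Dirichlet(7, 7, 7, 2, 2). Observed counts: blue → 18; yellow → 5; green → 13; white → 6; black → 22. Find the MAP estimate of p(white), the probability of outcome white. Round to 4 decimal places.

MAP estimate of p(white) = 0.0833

The posterior is Dirichlet(αᵢ + nᵢ) = Dirichlet(25, 12, 20, 8, 24).
For a Dirichlet(a₁,…,a_K) with all aᵢ > 1, the mode has j-th component (aⱼ − 1)/(Σaᵢ − K).
Here Σaᵢ = 89 and K = 5, so p(white) = (8 − 1)/(89 − 5) = 7/84 ≈ 0.0833.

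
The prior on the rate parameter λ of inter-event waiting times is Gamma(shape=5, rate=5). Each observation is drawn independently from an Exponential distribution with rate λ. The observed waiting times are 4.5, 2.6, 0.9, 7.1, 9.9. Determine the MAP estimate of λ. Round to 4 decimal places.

λ̂_MAP = 0.3000

The Exponential(rate=λ) likelihood is ∝ λ^n e^(−λΣtᵢ). Here n = 5 and Σtᵢ = 4.5 + 2.6 + 0.9 + 7.1 + 9.9 = 25.
Posterior ∝ λ^4e^(−5λ) · λ^5e^(−25λ) = λ^9e^(−30λ), i.e. Gamma(10, 30).
Mode = (a−1)/b = 9/30 ≈ 0.3000.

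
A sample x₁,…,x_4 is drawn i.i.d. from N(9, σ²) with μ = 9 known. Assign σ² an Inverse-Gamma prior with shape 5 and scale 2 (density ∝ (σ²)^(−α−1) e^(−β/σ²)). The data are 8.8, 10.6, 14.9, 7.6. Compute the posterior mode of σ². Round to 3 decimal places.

σ̂²_MAP = 2.711

Sum of squared deviations about the known mean: SS = (8.8−9)² + (10.6−9)² + (14.9−9)² + (7.6−9)² = 39.37.
The Normal likelihood contributes (σ²)^(−n/2) exp(−SS/(2σ²)), so the posterior is Inverse-Gamma(α + n/2, β + SS/2) = Inverse-Gamma(7, 21.685).
The mode of Inverse-Gamma(a, b) is b/(a+1) = 21.685/8 ≈ 2.711.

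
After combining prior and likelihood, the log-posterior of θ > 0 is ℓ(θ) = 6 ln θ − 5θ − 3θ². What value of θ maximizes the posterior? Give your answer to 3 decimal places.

ℓ'(θ) = 6/θ − 5 − 6θ. Setting this to zero and multiplying by θ: 6θ² + 5θ − 6 = 0.
θ = (−5 + √(5² + 4·6·6)) / (2·6) = (−5 + √169) / 12 = (−5 + 13)/12 = 2/3.
ℓ''(θ) = −6/θ² − 6 < 0, confirming a maximum.

θ̂_MAP = 0.667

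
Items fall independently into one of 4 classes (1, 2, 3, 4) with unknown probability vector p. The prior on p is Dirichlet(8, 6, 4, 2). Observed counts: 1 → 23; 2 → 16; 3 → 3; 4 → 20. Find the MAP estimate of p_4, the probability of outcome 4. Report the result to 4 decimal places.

The posterior is Dirichlet(αᵢ + nᵢ) = Dirichlet(31, 22, 7, 22).
For a Dirichlet(a₁,…,a_K) with all aᵢ > 1, the mode has j-th component (aⱼ − 1)/(Σaᵢ − K).
Here Σaᵢ = 82 and K = 4, so p_4 = (22 − 1)/(82 − 4) = 21/78 ≈ 0.2692.

MAP estimate: 0.2692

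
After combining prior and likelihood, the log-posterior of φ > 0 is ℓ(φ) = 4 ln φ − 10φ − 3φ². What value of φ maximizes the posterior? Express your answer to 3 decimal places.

φ̂_MAP = 0.333

ℓ'(φ) = 4/φ − 10 − 6φ. Setting this to zero and multiplying by φ: 6φ² + 10φ − 4 = 0.
φ = (−10 + √(10² + 4·6·4)) / (2·6) = (−10 + √196) / 12 = (−10 + 14)/12 = 1/3.
ℓ''(φ) = −4/φ² − 6 < 0, confirming a maximum.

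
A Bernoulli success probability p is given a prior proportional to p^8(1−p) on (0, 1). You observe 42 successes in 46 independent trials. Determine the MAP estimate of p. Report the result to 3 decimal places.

p̂_MAP = 0.909

The prior density ∝ p^8(1−p)^1 is the kernel of Beta(9, 2).
Data: 42 successes in 46 trials. The binomial likelihood contributes p^42(1−p)^4, so the posterior is Beta(9+42, 2+4) = Beta(51, 6).
For Beta(a, b) with a, b > 1 the mode is (a−1)/(a+b−2) = 50/55 ≈ 0.909.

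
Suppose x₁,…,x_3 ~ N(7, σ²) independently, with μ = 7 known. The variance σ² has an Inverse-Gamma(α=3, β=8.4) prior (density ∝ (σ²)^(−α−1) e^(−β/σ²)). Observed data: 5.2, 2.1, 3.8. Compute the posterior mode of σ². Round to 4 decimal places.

Sum of squared deviations about the known mean: SS = (5.2−7)² + (2.1−7)² + (3.8−7)² = 37.49.
The Normal likelihood contributes (σ²)^(−n/2) exp(−SS/(2σ²)), so the posterior is Inverse-Gamma(α + n/2, β + SS/2) = Inverse-Gamma(4.5, 27.145).
The mode of Inverse-Gamma(a, b) is b/(a+1) = 27.145/5.5 ≈ 4.9355.

σ̂²_MAP = 4.9355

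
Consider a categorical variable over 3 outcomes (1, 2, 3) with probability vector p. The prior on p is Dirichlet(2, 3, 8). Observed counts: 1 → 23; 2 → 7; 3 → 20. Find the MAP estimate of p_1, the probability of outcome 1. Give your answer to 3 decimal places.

The posterior is Dirichlet(αᵢ + nᵢ) = Dirichlet(25, 10, 28).
For a Dirichlet(a₁,…,a_K) with all aᵢ > 1, the mode has j-th component (aⱼ − 1)/(Σaᵢ − K).
Here Σaᵢ = 63 and K = 3, so p_1 = (25 − 1)/(63 − 3) = 24/60 ≈ 0.400.

MAP estimate: 0.400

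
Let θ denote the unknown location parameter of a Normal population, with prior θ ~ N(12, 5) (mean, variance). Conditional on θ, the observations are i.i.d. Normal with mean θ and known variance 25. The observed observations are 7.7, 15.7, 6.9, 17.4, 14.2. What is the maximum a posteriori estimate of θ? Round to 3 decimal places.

n = 5; x̄ = (7.7 + 15.7 + 6.9 + 17.4 + 14.2)/5 = 61.9/5 = 12.38.
For a Normal prior and Normal likelihood with known variance, the posterior is Normal; its mode equals its mean, the precision-weighted average.
Prior precision 1/σ₀² = 1/5 = 0.2; data precision n/σ² = 5/25 = 0.2.
θ̂ = (0.2·12 + 0.2·12.38) / (0.2 + 0.2) = 4.876/0.4 = 12.190.

θ̂_MAP = 12.190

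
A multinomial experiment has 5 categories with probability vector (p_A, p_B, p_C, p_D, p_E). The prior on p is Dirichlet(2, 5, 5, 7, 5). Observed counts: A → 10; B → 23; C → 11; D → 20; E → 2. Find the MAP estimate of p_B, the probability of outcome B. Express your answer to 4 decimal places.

MAP estimate of p_B = 0.3176

The posterior is Dirichlet(αᵢ + nᵢ) = Dirichlet(12, 28, 16, 27, 7).
For a Dirichlet(a₁,…,a_K) with all aᵢ > 1, the mode has j-th component (aⱼ − 1)/(Σaᵢ − K).
Here Σaᵢ = 90 and K = 5, so p_B = (28 − 1)/(90 − 5) = 27/85 ≈ 0.3176.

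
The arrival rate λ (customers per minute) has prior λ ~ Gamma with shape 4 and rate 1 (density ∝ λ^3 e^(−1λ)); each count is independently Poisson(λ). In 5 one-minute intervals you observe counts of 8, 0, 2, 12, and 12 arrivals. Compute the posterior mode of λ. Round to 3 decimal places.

Σxᵢ = 8+0+2+12+12 = 34, with n = 5.
Posterior ∝ λ^3e^(−1λ) · λ^34e^(−5λ) = λ^37e^(−6λ), i.e. Gamma(shape=38, rate=6).
The mode of a Gamma(a, b) with a ≥ 1 (shape–rate) is (a−1)/b = 37/6 ≈ 6.167.

λ̂_MAP = 6.167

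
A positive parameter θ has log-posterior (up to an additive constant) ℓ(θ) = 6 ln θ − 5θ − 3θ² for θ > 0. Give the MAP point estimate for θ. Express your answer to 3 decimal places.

ℓ'(θ) = 6/θ − 5 − 6θ. Setting this to zero and multiplying by θ: 6θ² + 5θ − 6 = 0.
θ = (−5 + √(5² + 4·6·6)) / (2·6) = (−5 + √169) / 12 = (−5 + 13)/12 = 2/3.
ℓ''(θ) = −6/θ² − 6 < 0, confirming a maximum.

θ̂_MAP = 0.667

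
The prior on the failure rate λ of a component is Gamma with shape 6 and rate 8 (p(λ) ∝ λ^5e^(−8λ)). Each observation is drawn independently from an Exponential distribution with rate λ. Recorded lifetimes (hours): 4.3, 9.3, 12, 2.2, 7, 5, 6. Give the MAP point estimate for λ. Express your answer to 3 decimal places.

The Exponential(rate=λ) likelihood is ∝ λ^n e^(−λΣtᵢ). Here n = 7 and Σtᵢ = 4.3 + 9.3 + 12 + 2.2 + 7 + 5 + 6 = 45.8.
Posterior ∝ λ^5e^(−8λ) · λ^7e^(−45.8λ) = λ^12e^(−53.8λ), i.e. Gamma(13, 53.8).
Mode = (a−1)/b = 12/53.8 ≈ 0.223.

λ̂_MAP = 0.223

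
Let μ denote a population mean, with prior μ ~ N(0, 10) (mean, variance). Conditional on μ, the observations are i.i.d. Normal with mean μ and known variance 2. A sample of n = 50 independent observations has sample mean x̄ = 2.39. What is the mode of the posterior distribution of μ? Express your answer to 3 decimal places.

μ̂_MAP = 2.380

n = 50, x̄ = 2.39.
For a Normal prior and Normal likelihood with known variance, the posterior is Normal; its mode equals its mean, the precision-weighted average.
Prior precision 1/σ₀² = 1/10 = 0.1; data precision n/σ² = 50/2 = 25.
μ̂ = (0.1·0 + 25·2.39) / (0.1 + 25) = 59.75/25.1 = 1195/502 ≈ 2.380.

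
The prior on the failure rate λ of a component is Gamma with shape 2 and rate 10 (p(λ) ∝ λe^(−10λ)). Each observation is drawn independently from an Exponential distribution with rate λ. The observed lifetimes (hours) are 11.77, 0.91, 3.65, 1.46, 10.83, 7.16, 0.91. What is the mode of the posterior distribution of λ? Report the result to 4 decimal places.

The Exponential(rate=λ) likelihood is ∝ λ^n e^(−λΣtᵢ). Here n = 7 and Σtᵢ = 11.77 + 0.91 + 3.65 + 1.46 + 10.83 + 7.16 + 0.91 = 36.69.
Posterior ∝ λe^(−10λ) · λ^7e^(−36.69λ) = λ^8e^(−46.69λ), i.e. Gamma(9, 46.69).
Mode = (a−1)/b = 8/46.69 ≈ 0.1713.

λ̂_MAP = 0.1713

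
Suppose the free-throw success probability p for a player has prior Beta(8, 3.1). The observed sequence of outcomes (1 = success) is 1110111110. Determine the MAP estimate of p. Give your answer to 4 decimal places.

p̂_MAP = 0.7853

Prior: Beta(8, 3.1).
Data: 8 successes in 10 trials (from the sequence). The binomial likelihood contributes p^8(1−p)^2, so the posterior is Beta(8+8, 3.1+2) = Beta(16, 5.1).
For Beta(a, b) with a, b > 1 the mode is (a−1)/(a+b−2) = 15/19.1 ≈ 0.7853.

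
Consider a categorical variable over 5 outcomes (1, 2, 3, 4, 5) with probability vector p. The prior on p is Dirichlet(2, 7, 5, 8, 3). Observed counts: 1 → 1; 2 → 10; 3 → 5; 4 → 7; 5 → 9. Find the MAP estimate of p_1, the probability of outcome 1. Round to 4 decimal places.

MAP estimate: 0.0385

The posterior is Dirichlet(αᵢ + nᵢ) = Dirichlet(3, 17, 10, 15, 12).
For a Dirichlet(a₁,…,a_K) with all aᵢ > 1, the mode has j-th component (aⱼ − 1)/(Σaᵢ − K).
Here Σaᵢ = 57 and K = 5, so p_1 = (3 − 1)/(57 − 5) = 2/52 ≈ 0.0385.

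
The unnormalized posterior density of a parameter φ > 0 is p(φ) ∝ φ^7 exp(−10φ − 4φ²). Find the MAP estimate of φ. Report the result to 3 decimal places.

ℓ'(φ) = 7/φ − 10 − 8φ. Setting this to zero and multiplying by φ: 8φ² + 10φ − 7 = 0.
φ = (−10 + √(10² + 4·8·7)) / (2·8) = (−10 + √324) / 16 = (−10 + 18)/16 = 1/2.
ℓ''(φ) = −7/φ² − 8 < 0, confirming a maximum.

φ̂_MAP = 0.500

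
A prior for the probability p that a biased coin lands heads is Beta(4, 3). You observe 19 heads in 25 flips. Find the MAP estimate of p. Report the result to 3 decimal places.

p̂_MAP = 0.733

Prior: Beta(4, 3).
Data: 19 successes in 25 trials. The binomial likelihood contributes p^19(1−p)^6, so the posterior is Beta(4+19, 3+6) = Beta(23, 9).
For Beta(a, b) with a, b > 1 the mode is (a−1)/(a+b−2) = 22/30 ≈ 0.733.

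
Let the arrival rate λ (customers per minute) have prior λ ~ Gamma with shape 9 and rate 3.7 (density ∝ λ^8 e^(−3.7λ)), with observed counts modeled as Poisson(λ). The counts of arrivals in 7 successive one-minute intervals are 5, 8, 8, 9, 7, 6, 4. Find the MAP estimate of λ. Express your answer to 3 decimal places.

Σxᵢ = 5+8+8+9+7+6+4 = 47, with n = 7.
Posterior ∝ λ^8e^(−3.7λ) · λ^47e^(−7λ) = λ^55e^(−10.7λ), i.e. Gamma(shape=56, rate=10.7).
The mode of a Gamma(a, b) with a ≥ 1 (shape–rate) is (a−1)/b = 55/10.7 ≈ 5.140.

λ̂_MAP = 5.140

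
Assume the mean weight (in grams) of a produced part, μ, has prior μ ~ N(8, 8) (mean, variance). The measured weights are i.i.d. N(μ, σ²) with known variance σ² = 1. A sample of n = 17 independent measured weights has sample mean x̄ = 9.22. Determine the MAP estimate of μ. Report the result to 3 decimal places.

n = 17, x̄ = 9.22.
For a Normal prior and Normal likelihood with known variance, the posterior is Normal; its mode equals its mean, the precision-weighted average.
Prior precision 1/σ₀² = 1/8 = 0.125; data precision n/σ² = 17/1 = 17.
μ̂ = (0.125·8 + 17·9.22) / (0.125 + 17) = 157.74/17.125 = 31548/3425 ≈ 9.211.

μ̂_MAP = 9.211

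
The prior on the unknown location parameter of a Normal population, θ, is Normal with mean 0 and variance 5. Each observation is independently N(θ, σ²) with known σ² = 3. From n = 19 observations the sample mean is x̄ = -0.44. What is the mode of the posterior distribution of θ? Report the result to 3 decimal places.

n = 19, x̄ = -0.44.
For a Normal prior and Normal likelihood with known variance, the posterior is Normal; its mode equals its mean, the precision-weighted average.
Prior precision 1/σ₀² = 1/5 = 0.2; data precision n/σ² = 19/3.
θ̂ = (0.2·0 + (19/3)·(-0.44)) / (0.2 + 19/3) = (-209/75)/(98/15) = -209/490 ≈ -0.427.

θ̂_MAP = -0.427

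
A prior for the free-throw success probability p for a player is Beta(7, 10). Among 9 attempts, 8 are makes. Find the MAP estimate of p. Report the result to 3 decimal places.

Prior: Beta(7, 10).
Data: 8 successes in 9 trials. The binomial likelihood contributes p^8(1−p)^1, so the posterior is Beta(7+8, 10+1) = Beta(15, 11).
For Beta(a, b) with a, b > 1 the mode is (a−1)/(a+b−2) = 14/24 ≈ 0.583.

p̂_MAP = 0.583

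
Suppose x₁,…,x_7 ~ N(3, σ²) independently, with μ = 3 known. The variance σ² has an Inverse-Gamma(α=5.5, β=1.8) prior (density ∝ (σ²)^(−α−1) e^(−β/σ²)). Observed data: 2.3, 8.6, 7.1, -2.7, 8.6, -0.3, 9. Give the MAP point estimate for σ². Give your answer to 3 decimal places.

σ̂²_MAP = 8.150

Sum of squared deviations about the known mean: SS = (2.3−3)² + (8.6−3)² + (7.1−3)² + (-2.7−3)² + (8.6−3)² + (-0.3−3)² + (9−3)² = 159.4.
The Normal likelihood contributes (σ²)^(−n/2) exp(−SS/(2σ²)), so the posterior is Inverse-Gamma(α + n/2, β + SS/2) = Inverse-Gamma(9, 81.5).
The mode of Inverse-Gamma(a, b) is b/(a+1) = 81.5/10 ≈ 8.150.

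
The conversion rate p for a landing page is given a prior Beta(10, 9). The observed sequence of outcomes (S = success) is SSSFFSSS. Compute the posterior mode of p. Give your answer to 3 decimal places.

p̂_MAP = 0.600

Prior: Beta(10, 9).
Data: 6 successes in 8 trials (from the sequence). The binomial likelihood contributes p^6(1−p)^2, so the posterior is Beta(10+6, 9+2) = Beta(16, 11).
For Beta(a, b) with a, b > 1 the mode is (a−1)/(a+b−2) = 15/25 ≈ 0.600.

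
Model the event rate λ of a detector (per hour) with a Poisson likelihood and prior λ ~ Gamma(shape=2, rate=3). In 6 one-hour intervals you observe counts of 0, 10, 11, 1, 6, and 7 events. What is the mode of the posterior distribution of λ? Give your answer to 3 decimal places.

λ̂_MAP = 4.000

Σxᵢ = 0+10+11+1+6+7 = 35, with n = 6.
Posterior ∝ λe^(−3λ) · λ^35e^(−6λ) = λ^36e^(−9λ), i.e. Gamma(shape=37, rate=9).
The mode of a Gamma(a, b) with a ≥ 1 (shape–rate) is (a−1)/b = 36/9 ≈ 4.000.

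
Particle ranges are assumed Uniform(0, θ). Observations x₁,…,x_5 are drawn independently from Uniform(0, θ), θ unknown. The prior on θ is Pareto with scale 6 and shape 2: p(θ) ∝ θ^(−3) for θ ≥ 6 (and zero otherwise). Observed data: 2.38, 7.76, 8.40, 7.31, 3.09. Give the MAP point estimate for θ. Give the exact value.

The Uniform(0, θ) likelihood is θ^(−n) for θ ≥ max(xᵢ), zero otherwise. Here max(xᵢ) = 8.40.
Posterior ∝ θ^(−3) · θ^(−5) = θ^(−8) on θ ≥ max(6, 8.40) = 8.40.
This density is strictly decreasing in θ, so the posterior mode lies at the lower boundary of the support.

θ̂_MAP = 8.40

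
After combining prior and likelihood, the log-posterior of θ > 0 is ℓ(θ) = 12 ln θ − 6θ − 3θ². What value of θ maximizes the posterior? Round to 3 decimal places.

θ̂_MAP = 1.000

ℓ'(θ) = 12/θ − 6 − 6θ. Setting this to zero and multiplying by θ: 6θ² + 6θ − 12 = 0.
θ = (−6 + √(6² + 4·6·12)) / (2·6) = (−6 + √324) / 12 = (−6 + 18)/12 = 1.
ℓ''(θ) = −12/θ² − 6 < 0, confirming a maximum.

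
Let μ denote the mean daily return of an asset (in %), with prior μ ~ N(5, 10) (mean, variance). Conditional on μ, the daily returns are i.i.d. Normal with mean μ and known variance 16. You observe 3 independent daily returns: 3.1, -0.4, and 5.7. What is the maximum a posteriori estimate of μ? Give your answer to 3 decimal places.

μ̂_MAP = 3.565

n = 3; x̄ = (3.1 + (-0.4) + 5.7)/3 = 8.4/3 = 2.8.
For a Normal prior and Normal likelihood with known variance, the posterior is Normal; its mode equals its mean, the precision-weighted average.
Prior precision 1/σ₀² = 1/10 = 0.1; data precision n/σ² = 3/16 = 0.1875.
μ̂ = (0.1·5 + 0.1875·2.8) / (0.1 + 0.1875) = 1.025/0.2875 = 82/23 ≈ 3.565.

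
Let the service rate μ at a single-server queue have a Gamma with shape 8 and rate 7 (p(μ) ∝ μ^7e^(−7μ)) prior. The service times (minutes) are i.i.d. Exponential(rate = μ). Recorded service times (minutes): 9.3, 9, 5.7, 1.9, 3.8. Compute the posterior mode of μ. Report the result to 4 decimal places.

μ̂_MAP = 0.3270

The Exponential(rate=μ) likelihood is ∝ μ^n e^(−μΣtᵢ). Here n = 5 and Σtᵢ = 9.3 + 9 + 5.7 + 1.9 + 3.8 = 29.7.
Posterior ∝ μ^7e^(−7μ) · μ^5e^(−29.7μ) = μ^12e^(−36.7μ), i.e. Gamma(13, 36.7).
Mode = (a−1)/b = 12/36.7 ≈ 0.3270.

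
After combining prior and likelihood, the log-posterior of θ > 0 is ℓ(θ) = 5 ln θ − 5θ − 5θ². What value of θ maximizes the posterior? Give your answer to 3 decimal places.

θ̂_MAP = 0.500

ℓ'(θ) = 5/θ − 5 − 10θ. Setting this to zero and multiplying by θ: 10θ² + 5θ − 5 = 0.
θ = (−5 + √(5² + 4·10·5)) / (2·10) = (−5 + √225) / 20 = (−5 + 15)/20 = 1/2.
ℓ''(θ) = −5/θ² − 10 < 0, confirming a maximum.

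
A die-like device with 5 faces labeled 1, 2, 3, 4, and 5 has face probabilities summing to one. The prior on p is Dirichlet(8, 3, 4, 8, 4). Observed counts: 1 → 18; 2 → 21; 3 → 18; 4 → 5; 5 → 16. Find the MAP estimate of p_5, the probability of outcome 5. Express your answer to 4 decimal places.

The posterior is Dirichlet(αᵢ + nᵢ) = Dirichlet(26, 24, 22, 13, 20).
For a Dirichlet(a₁,…,a_K) with all aᵢ > 1, the mode has j-th component (aⱼ − 1)/(Σaᵢ − K).
Here Σaᵢ = 105 and K = 5, so p_5 = (20 − 1)/(105 − 5) = 19/100 ≈ 0.1900.

MAP estimate: 0.1900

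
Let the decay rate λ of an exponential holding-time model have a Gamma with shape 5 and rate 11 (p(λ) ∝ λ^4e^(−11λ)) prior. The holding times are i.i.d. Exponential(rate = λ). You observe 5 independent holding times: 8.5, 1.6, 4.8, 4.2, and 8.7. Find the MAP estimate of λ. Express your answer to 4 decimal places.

The Exponential(rate=λ) likelihood is ∝ λ^n e^(−λΣtᵢ). Here n = 5 and Σtᵢ = 8.5 + 1.6 + 4.8 + 4.2 + 8.7 = 27.8.
Posterior ∝ λ^4e^(−11λ) · λ^5e^(−27.8λ) = λ^9e^(−38.8λ), i.e. Gamma(10, 38.8).
Mode = (a−1)/b = 9/38.8 ≈ 0.2320.

λ̂_MAP = 0.2320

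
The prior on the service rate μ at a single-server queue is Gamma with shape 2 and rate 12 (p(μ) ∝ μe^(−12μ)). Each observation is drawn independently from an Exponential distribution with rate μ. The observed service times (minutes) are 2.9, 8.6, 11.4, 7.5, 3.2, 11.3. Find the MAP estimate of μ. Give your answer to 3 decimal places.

μ̂_MAP = 0.123

The Exponential(rate=μ) likelihood is ∝ μ^n e^(−μΣtᵢ). Here n = 6 and Σtᵢ = 2.9 + 8.6 + 11.4 + 7.5 + 3.2 + 11.3 = 44.9.
Posterior ∝ μe^(−12μ) · μ^6e^(−44.9μ) = μ^7e^(−56.9μ), i.e. Gamma(8, 56.9).
Mode = (a−1)/b = 7/56.9 ≈ 0.123.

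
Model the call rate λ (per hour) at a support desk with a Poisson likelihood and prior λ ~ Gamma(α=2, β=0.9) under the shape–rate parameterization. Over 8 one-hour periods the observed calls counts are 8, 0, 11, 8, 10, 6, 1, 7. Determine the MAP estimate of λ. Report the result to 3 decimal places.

λ̂_MAP = 5.843

Σxᵢ = 8+0+11+8+10+6+1+7 = 51, with n = 8.
Posterior ∝ λe^(−0.9λ) · λ^51e^(−8λ) = λ^52e^(−8.9λ), i.e. Gamma(shape=53, rate=8.9).
The mode of a Gamma(a, b) with a ≥ 1 (shape–rate) is (a−1)/b = 52/8.9 ≈ 5.843.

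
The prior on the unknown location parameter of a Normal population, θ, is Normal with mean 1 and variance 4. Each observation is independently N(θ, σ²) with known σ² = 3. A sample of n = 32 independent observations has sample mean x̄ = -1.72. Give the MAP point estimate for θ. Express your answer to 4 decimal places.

θ̂_MAP = -1.6577

n = 32, x̄ = -1.72.
For a Normal prior and Normal likelihood with known variance, the posterior is Normal; its mode equals its mean, the precision-weighted average.
Prior precision 1/σ₀² = 1/4 = 0.25; data precision n/σ² = 32/3.
θ̂ = (0.25·1 + (32/3)·(-1.72)) / (0.25 + 32/3) = (-5429/300)/(131/12) = -5429/3275 ≈ -1.6577.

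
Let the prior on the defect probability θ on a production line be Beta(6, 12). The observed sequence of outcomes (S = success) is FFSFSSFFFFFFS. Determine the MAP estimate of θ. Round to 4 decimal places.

Prior: Beta(6, 12).
Data: 4 successes in 13 trials (from the sequence). The binomial likelihood contributes θ^4(1−θ)^9, so the posterior is Beta(6+4, 12+9) = Beta(10, 21).
For Beta(a, b) with a, b > 1 the mode is (a−1)/(a+b−2) = 9/29 ≈ 0.3103.

θ̂_MAP = 0.3103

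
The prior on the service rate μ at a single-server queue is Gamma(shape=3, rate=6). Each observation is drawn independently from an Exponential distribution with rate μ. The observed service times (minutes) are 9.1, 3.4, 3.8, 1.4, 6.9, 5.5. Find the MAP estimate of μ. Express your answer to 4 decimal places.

The Exponential(rate=μ) likelihood is ∝ μ^n e^(−μΣtᵢ). Here n = 6 and Σtᵢ = 9.1 + 3.4 + 3.8 + 1.4 + 6.9 + 5.5 = 30.1.
Posterior ∝ μ^2e^(−6μ) · μ^6e^(−30.1μ) = μ^8e^(−36.1μ), i.e. Gamma(9, 36.1).
Mode = (a−1)/b = 8/36.1 ≈ 0.2216.

μ̂_MAP = 0.2216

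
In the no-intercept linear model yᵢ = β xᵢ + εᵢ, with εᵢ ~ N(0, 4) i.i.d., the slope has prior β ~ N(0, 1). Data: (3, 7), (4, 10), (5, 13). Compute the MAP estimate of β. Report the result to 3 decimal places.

log p(β | y) = −Σ(yᵢ − βxᵢ)²/(2·4) − β²/(2·1) + const.
Setting the derivative to zero: Σxᵢ(yᵢ − βxᵢ)/4 − β/1 = 0, so β = Σxᵢyᵢ / (Σxᵢ² + σ²/τ²).
Σxᵢyᵢ = 3·7 + 4·10 + 5·13 = 126; Σxᵢ² = 50; σ²/τ² = 4.
β̂_MAP = 126 / (50 + 4) = 126/54 ≈ 2.333.

β̂_MAP = 2.333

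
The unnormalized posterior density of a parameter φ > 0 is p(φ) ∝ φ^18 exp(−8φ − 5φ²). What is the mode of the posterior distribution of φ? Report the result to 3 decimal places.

ℓ'(φ) = 18/φ − 8 − 10φ. Setting this to zero and multiplying by φ: 10φ² + 8φ − 18 = 0.
φ = (−8 + √(8² + 4·10·18)) / (2·10) = (−8 + √784) / 20 = (−8 + 28)/20 = 1.
ℓ''(φ) = −18/φ² − 10 < 0, confirming a maximum.

φ̂_MAP = 1.000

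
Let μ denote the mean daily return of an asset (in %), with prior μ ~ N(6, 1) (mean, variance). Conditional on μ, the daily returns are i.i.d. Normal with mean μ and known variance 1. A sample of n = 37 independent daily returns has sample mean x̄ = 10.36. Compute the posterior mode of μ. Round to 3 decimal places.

n = 37, x̄ = 10.36.
For a Normal prior and Normal likelihood with known variance, the posterior is Normal; its mode equals its mean, the precision-weighted average.
Prior precision 1/σ₀² = 1/1 = 1; data precision n/σ² = 37/1 = 37.
μ̂ = (1·6 + 37·10.36) / (1 + 37) = 389.32/38 = 9733/950 ≈ 10.245.

μ̂_MAP = 10.245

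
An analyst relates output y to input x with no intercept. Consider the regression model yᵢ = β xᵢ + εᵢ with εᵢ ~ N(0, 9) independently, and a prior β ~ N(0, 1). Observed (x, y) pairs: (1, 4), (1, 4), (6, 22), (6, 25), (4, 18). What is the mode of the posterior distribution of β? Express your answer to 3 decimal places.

log p(β | y) = −Σ(yᵢ − βxᵢ)²/(2·9) − β²/(2·1) + const.
Setting the derivative to zero: Σxᵢ(yᵢ − βxᵢ)/9 − β/1 = 0, so β = Σxᵢyᵢ / (Σxᵢ² + σ²/τ²).
Σxᵢyᵢ = 1·4 + 1·4 + 6·22 + 6·25 + 4·18 = 362; Σxᵢ² = 90; σ²/τ² = 9.
β̂_MAP = 362 / (90 + 9) = 362/99 ≈ 3.657.

β̂_MAP = 3.657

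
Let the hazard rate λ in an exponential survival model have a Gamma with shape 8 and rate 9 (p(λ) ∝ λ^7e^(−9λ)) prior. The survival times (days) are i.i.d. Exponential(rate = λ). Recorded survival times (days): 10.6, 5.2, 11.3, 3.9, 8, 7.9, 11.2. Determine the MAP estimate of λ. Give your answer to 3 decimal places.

λ̂_MAP = 0.209

The Exponential(rate=λ) likelihood is ∝ λ^n e^(−λΣtᵢ). Here n = 7 and Σtᵢ = 10.6 + 5.2 + 11.3 + 3.9 + 8 + 7.9 + 11.2 = 58.1.
Posterior ∝ λ^7e^(−9λ) · λ^7e^(−58.1λ) = λ^14e^(−67.1λ), i.e. Gamma(15, 67.1).
Mode = (a−1)/b = 14/67.1 ≈ 0.209.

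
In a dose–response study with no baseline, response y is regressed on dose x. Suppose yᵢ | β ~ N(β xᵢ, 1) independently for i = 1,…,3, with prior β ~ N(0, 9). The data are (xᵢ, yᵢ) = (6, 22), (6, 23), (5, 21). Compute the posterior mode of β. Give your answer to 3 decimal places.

log p(β | y) = −Σ(yᵢ − βxᵢ)²/(2·1) − β²/(2·9) + const.
Setting the derivative to zero: Σxᵢ(yᵢ − βxᵢ)/1 − β/9 = 0, so β = Σxᵢyᵢ / (Σxᵢ² + σ²/τ²).
Σxᵢyᵢ = 6·22 + 6·23 + 5·21 = 375; Σxᵢ² = 97; σ²/τ² = 1/9.
β̂_MAP = 375 / (97 + 1/9) = 375/(874/9) = 3375/874 ≈ 3.862.

β̂_MAP = 3.862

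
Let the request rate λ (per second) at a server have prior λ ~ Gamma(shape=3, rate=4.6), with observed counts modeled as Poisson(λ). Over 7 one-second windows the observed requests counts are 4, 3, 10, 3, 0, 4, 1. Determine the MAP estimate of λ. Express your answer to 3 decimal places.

Σxᵢ = 4+3+10+3+0+4+1 = 25, with n = 7.
Posterior ∝ λ^2e^(−4.6λ) · λ^25e^(−7λ) = λ^27e^(−11.6λ), i.e. Gamma(shape=28, rate=11.6).
The mode of a Gamma(a, b) with a ≥ 1 (shape–rate) is (a−1)/b = 27/11.6 ≈ 2.328.

λ̂_MAP = 2.328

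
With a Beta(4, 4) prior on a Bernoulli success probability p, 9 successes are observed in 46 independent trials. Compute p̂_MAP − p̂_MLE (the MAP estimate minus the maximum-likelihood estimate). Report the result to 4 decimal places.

Posterior is Beta(13, 41); MAP = (13−1)/(54−2) = 12/52 ≈ 0.23077.
MLE ignores the prior: p̂_MLE = k/n = 9/46 ≈ 0.19565.
Difference = 12/52 − 9/46 = 21/598 ≈ 0.0351.

MAP − MLE = 0.0351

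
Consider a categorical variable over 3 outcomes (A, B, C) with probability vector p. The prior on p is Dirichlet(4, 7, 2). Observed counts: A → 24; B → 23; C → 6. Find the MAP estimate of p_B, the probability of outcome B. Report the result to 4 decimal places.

MAP estimate of p_B = 0.4603

The posterior is Dirichlet(αᵢ + nᵢ) = Dirichlet(28, 30, 8).
For a Dirichlet(a₁,…,a_K) with all aᵢ > 1, the mode has j-th component (aⱼ − 1)/(Σaᵢ − K).
Here Σaᵢ = 66 and K = 3, so p_B = (30 − 1)/(66 − 3) = 29/63 ≈ 0.4603.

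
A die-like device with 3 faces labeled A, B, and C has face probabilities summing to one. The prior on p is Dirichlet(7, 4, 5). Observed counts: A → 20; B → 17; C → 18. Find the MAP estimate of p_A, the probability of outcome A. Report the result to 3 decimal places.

MAP estimate of p_A = 0.382

The posterior is Dirichlet(αᵢ + nᵢ) = Dirichlet(27, 21, 23).
For a Dirichlet(a₁,…,a_K) with all aᵢ > 1, the mode has j-th component (aⱼ − 1)/(Σaᵢ − K).
Here Σaᵢ = 71 and K = 3, so p_A = (27 − 1)/(71 − 3) = 26/68 ≈ 0.382.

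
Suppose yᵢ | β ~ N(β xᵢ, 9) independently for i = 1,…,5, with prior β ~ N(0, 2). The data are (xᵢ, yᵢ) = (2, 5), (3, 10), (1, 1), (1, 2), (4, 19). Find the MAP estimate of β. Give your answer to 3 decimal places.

β̂_MAP = 3.352

log p(β | y) = −Σ(yᵢ − βxᵢ)²/(2·9) − β²/(2·2) + const.
Setting the derivative to zero: Σxᵢ(yᵢ − βxᵢ)/9 − β/2 = 0, so β = Σxᵢyᵢ / (Σxᵢ² + σ²/τ²).
Σxᵢyᵢ = 2·5 + 3·10 + 1·1 + 1·2 + 4·19 = 119; Σxᵢ² = 31; σ²/τ² = 4.5.
β̂_MAP = 119 / (31 + 4.5) = 119/35.5 ≈ 3.352.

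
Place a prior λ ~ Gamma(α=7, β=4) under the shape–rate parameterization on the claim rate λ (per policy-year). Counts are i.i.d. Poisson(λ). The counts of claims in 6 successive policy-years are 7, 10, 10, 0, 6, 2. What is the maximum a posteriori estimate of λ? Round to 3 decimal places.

λ̂_MAP = 4.100

Σxᵢ = 7+10+10+0+6+2 = 35, with n = 6.
Posterior ∝ λ^6e^(−4λ) · λ^35e^(−6λ) = λ^41e^(−10λ), i.e. Gamma(shape=42, rate=10).
The mode of a Gamma(a, b) with a ≥ 1 (shape–rate) is (a−1)/b = 41/10 ≈ 4.100.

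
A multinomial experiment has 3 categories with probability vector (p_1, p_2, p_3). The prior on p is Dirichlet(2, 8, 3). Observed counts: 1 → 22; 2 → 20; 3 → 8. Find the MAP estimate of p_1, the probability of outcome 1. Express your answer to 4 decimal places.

MAP estimate: 0.3833

The posterior is Dirichlet(αᵢ + nᵢ) = Dirichlet(24, 28, 11).
For a Dirichlet(a₁,…,a_K) with all aᵢ > 1, the mode has j-th component (aⱼ − 1)/(Σaᵢ − K).
Here Σaᵢ = 63 and K = 3, so p_1 = (24 − 1)/(63 − 3) = 23/60 ≈ 0.3833.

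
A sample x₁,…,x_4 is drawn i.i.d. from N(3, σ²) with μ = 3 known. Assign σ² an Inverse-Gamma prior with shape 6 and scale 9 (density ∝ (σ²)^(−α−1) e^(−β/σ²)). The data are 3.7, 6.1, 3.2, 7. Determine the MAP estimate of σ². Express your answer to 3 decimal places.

σ̂²_MAP = 2.452

Sum of squared deviations about the known mean: SS = (3.7−3)² + (6.1−3)² + (3.2−3)² + (7−3)² = 26.14.
The Normal likelihood contributes (σ²)^(−n/2) exp(−SS/(2σ²)), so the posterior is Inverse-Gamma(α + n/2, β + SS/2) = Inverse-Gamma(8, 22.07).
The mode of Inverse-Gamma(a, b) is b/(a+1) = 22.07/9 ≈ 2.452.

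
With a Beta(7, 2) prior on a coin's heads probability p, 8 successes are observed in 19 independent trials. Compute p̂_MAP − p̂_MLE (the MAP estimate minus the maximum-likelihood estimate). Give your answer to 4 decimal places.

MAP − MLE = 0.1174

Posterior is Beta(15, 13); MAP = (15−1)/(28−2) = 14/26 ≈ 0.53846.
MLE ignores the prior: p̂_MLE = k/n = 8/19 ≈ 0.42105.
Difference = 14/26 − 8/19 = 29/247 ≈ 0.1174.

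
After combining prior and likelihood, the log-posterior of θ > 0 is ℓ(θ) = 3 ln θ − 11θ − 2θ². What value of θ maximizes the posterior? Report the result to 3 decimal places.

ℓ'(θ) = 3/θ − 11 − 4θ. Setting this to zero and multiplying by θ: 4θ² + 11θ − 3 = 0.
θ = (−11 + √(11² + 4·4·3)) / (2·4) = (−11 + √169) / 8 = (−11 + 13)/8 = 1/4.
ℓ''(θ) = −3/θ² − 4 < 0, confirming a maximum.

θ̂_MAP = 0.250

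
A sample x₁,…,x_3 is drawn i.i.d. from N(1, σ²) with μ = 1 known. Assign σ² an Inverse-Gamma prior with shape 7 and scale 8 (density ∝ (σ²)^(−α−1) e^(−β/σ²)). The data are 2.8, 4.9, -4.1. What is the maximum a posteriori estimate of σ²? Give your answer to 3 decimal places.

Sum of squared deviations about the known mean: SS = (2.8−1)² + (4.9−1)² + (-4.1−1)² = 44.46.
The Normal likelihood contributes (σ²)^(−n/2) exp(−SS/(2σ²)), so the posterior is Inverse-Gamma(α + n/2, β + SS/2) = Inverse-Gamma(8.5, 30.23).
The mode of Inverse-Gamma(a, b) is b/(a+1) = 30.23/9.5 ≈ 3.182.

σ̂²_MAP = 3.182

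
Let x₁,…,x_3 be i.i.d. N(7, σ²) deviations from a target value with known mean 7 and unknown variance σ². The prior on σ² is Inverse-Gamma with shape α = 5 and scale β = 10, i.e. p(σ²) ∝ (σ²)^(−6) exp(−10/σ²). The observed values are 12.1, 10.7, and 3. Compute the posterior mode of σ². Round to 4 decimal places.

Sum of squared deviations about the known mean: SS = (12.1−7)² + (10.7−7)² + (3−7)² = 55.7.
The Normal likelihood contributes (σ²)^(−n/2) exp(−SS/(2σ²)), so the posterior is Inverse-Gamma(α + n/2, β + SS/2) = Inverse-Gamma(6.5, 37.85).
The mode of Inverse-Gamma(a, b) is b/(a+1) = 37.85/7.5 ≈ 5.0467.

σ̂²_MAP = 5.0467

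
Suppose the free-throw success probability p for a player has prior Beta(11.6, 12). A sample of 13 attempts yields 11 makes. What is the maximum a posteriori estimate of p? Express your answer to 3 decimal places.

p̂_MAP = 0.624

Prior: Beta(11.6, 12).
Data: 11 successes in 13 trials. The binomial likelihood contributes p^11(1−p)^2, so the posterior is Beta(11.6+11, 12+2) = Beta(22.6, 14).
For Beta(a, b) with a, b > 1 the mode is (a−1)/(a+b−2) = 21.6/34.6 ≈ 0.624.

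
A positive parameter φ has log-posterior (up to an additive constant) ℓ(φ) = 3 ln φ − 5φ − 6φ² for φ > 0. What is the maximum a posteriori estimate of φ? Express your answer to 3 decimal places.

ℓ'(φ) = 3/φ − 5 − 12φ. Setting this to zero and multiplying by φ: 12φ² + 5φ − 3 = 0.
φ = (−5 + √(5² + 4·12·3)) / (2·12) = (−5 + √169) / 24 = (−5 + 13)/24 = 1/3.
ℓ''(φ) = −3/φ² − 12 < 0, confirming a maximum.

φ̂_MAP = 0.333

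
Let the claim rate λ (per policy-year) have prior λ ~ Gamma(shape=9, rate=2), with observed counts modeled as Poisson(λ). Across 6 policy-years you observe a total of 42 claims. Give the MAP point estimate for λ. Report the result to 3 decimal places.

λ̂_MAP = 6.250

Σxᵢ = 42, n = 6.
Posterior ∝ λ^8e^(−2λ) · λ^42e^(−6λ) = λ^50e^(−8λ), i.e. Gamma(shape=51, rate=8).
The mode of a Gamma(a, b) with a ≥ 1 (shape–rate) is (a−1)/b = 50/8 ≈ 6.250.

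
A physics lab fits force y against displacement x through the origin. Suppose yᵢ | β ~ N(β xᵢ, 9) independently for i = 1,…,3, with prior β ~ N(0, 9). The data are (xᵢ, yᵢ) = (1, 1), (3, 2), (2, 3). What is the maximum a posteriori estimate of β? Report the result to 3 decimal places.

β̂_MAP = 0.867

log p(β | y) = −Σ(yᵢ − βxᵢ)²/(2·9) − β²/(2·9) + const.
Setting the derivative to zero: Σxᵢ(yᵢ − βxᵢ)/9 − β/9 = 0, so β = Σxᵢyᵢ / (Σxᵢ² + σ²/τ²).
Σxᵢyᵢ = 1·1 + 3·2 + 2·3 = 13; Σxᵢ² = 14; σ²/τ² = 1.
β̂_MAP = 13 / (14 + 1) = 13/15 ≈ 0.867.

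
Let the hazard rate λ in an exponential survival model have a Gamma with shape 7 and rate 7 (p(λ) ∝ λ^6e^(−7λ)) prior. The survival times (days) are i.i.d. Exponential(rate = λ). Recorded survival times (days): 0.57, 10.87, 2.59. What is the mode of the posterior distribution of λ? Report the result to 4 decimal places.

The Exponential(rate=λ) likelihood is ∝ λ^n e^(−λΣtᵢ). Here n = 3 and Σtᵢ = 0.57 + 10.87 + 2.59 = 14.03.
Posterior ∝ λ^6e^(−7λ) · λ^3e^(−14.03λ) = λ^9e^(−21.03λ), i.e. Gamma(10, 21.03).
Mode = (a−1)/b = 9/21.03 ≈ 0.4280.

λ̂_MAP = 0.4280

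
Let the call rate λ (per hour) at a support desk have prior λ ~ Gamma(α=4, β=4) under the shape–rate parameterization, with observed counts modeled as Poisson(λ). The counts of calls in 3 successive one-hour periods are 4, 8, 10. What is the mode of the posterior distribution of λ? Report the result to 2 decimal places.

λ̂_MAP = 3.57

Σxᵢ = 4+8+10 = 22, with n = 3.
Posterior ∝ λ^3e^(−4λ) · λ^22e^(−3λ) = λ^25e^(−7λ), i.e. Gamma(shape=26, rate=7).
The mode of a Gamma(a, b) with a ≥ 1 (shape–rate) is (a−1)/b = 25/7 ≈ 3.57.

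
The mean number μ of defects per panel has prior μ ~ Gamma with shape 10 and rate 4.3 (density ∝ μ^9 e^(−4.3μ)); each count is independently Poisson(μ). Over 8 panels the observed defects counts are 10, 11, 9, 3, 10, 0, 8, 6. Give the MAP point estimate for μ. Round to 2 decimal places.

Σxᵢ = 10+11+9+3+10+0+8+6 = 57, with n = 8.
Posterior ∝ μ^9e^(−4.3μ) · μ^57e^(−8μ) = μ^66e^(−12.3μ), i.e. Gamma(shape=67, rate=12.3).
The mode of a Gamma(a, b) with a ≥ 1 (shape–rate) is (a−1)/b = 66/12.3 ≈ 5.37.

μ̂_MAP = 5.37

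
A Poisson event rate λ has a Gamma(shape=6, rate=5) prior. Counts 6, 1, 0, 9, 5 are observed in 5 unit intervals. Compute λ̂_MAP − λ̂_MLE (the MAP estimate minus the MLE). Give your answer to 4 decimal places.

MAP − MLE = -1.6000

Σxᵢ = 21. Posterior is Gamma(27, 10); MAP = (27−1)/10 = 26/10 ≈ 2.60000.
MLE = x̄ = 21/5 ≈ 4.20000.
Difference = 26/10 − 21/5 = -8/5 ≈ -1.6000.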